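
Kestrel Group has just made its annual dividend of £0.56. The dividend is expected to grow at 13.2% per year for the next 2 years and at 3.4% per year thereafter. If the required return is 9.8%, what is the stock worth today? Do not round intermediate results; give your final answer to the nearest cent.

£10.79

D_1 = 0.63392
D_2 = 0.71760
Terminal value at year 2: TV = D_2×(1+g_2)/(r−g_2) = 0.74200/0.064 = 11.59368
P_0 = D_1/(1+r)^1 + D_2/(1+r)^2 + TV/(1+r)^2
    = 0.57734 + 0.59522 + 9.61649 = 10.78905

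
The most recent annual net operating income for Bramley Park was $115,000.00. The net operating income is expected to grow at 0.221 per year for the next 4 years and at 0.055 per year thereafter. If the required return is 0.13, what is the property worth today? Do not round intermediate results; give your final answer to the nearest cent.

D_1 = 140415.00000
D_2 = 171446.71500
D_3 = 209336.43902
D_4 = 255599.79204
Terminal value at year 4: TV = D_4×(1+g_2)/(r−g_2) = 269657.78060/0.075 = 3595437.07466
P_0 = D_1/(1+r)^1 + D_2/(1+r)^2 + D_3/(1+r)^3 + D_4/(1+r)^4 + TV/(1+r)^4
    = 124261.06195 + 134267.92623 + 145080.65303 + 156764.13925 + 2205148.89208 = 2765522.67253

$2765522.67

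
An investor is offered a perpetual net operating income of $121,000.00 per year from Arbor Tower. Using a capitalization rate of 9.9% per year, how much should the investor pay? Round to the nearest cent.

Level perpetuity: PV = C / r = $121,000.00 / 0.099 = $1,222,222.22

$1222222.22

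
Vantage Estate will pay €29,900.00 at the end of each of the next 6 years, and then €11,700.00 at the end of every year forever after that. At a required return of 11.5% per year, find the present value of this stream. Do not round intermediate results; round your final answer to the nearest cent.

€177638.48

PV of 6-year annuity: €29,900.00 × [1 − (1+0.115)^−6] / 0.115 = 124691.79159
Perpetuity value at year 6: €11,700.00 / 0.115 = 101739.13043
PV of perpetuity: 101739.13043 / (1+0.115)^6 = 52946.69025
Total PV = 124691.79159 + 52946.69025 = 177638.48184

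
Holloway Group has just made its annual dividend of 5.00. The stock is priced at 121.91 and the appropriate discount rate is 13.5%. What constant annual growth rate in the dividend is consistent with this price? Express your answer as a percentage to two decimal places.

9.03%

P = D₀(1+g)/(r−g) ⇒ P(r−g) = D₀(1+g) ⇒ g(P+D₀) = P·r − D₀
g = (P·r − D₀)/(P + D₀) = (121.91×0.135 − 5.00) / (121.91 + 5.00) = 0.090283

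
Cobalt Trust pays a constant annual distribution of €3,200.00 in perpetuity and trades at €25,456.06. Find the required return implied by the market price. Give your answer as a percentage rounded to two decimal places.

P = C/r ⇒ r = C/P = €3,200.00/€25,456.06 = 0.125707

12.57%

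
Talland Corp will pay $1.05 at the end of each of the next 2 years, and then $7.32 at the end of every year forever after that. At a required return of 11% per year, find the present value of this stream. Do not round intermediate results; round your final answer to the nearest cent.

$55.81

PV of 2-year annuity: $1.05 × [1 − (1+0.11)^−2] / 0.11 = 1.79815
Perpetuity value at year 2: $7.32 / 0.11 = 66.54545
PV of perpetuity: 66.54545 / (1+0.11)^2 = 54.00978
Total PV = 1.79815 + 54.00978 = 55.80793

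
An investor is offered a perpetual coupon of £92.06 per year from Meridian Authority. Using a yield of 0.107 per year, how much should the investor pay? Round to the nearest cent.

£860.37

Level perpetuity: PV = C / r = £92.06 / 0.107 = £860.37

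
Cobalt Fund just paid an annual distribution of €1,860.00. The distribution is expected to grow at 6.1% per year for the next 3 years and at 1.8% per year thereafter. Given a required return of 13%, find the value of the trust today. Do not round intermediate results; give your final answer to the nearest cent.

€18920.24

D_1 = 1973.46000
D_2 = 2093.84106
D_3 = 2221.56536
Terminal value at year 3: TV = D_3×(1+g_2)/(r−g_2) = 2261.55354/0.112 = 20192.44233
P_0 = D_1/(1+r)^1 + D_2/(1+r)^2 + D_3/(1+r)^3 + TV/(1+r)^3
    = 1746.42478 + 1639.78468 + 1539.65624 + 13994.37544 = 18920.24113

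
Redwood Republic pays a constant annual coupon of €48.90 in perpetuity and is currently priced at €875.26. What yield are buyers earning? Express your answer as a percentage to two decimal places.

P = C/r ⇒ r = C/P = €48.90/€875.26 = 0.055869

5.59%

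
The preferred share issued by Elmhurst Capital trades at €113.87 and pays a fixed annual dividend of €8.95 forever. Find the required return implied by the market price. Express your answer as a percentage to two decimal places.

7.86%

P = C/r ⇒ r = C/P = €8.95/€113.87 = 0.078598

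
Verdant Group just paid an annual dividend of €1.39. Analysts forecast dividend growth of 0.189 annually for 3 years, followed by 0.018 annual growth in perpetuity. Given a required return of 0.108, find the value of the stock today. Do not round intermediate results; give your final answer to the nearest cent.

€24.24

D_1 = 1.65271
D_2 = 1.96507
D_3 = 2.33647
Terminal value at year 3: TV = D_3×(1+g_2)/(r−g_2) = 2.37853/0.09 = 26.42808
P_0 = D_1/(1+r)^1 + D_2/(1+r)^2 + D_3/(1+r)^3 + TV/(1+r)^3
    = 1.49162 + 1.60066 + 1.71768 + 19.42882 = 24.23877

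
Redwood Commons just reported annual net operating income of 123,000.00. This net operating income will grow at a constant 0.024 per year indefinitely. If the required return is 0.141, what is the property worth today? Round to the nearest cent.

D₁ = D₀ × (1 + g) = 123,000.00 × 1.024 = 125,952.0000
Growing perpetuity: P = D₁ / (r − g) = 125,952.0000 / (0.141 − 0.024) = 1,076,512.82

1076512.82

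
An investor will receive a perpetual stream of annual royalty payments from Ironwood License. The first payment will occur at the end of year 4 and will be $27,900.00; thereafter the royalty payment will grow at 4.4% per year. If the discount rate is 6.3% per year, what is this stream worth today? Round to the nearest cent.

$1222505.46

Value at end of year 3: C₁ / (r − g) = $27,900.00 / (0.063 − 0.044) = $1,468,421.0526
Discount to today: PV = $1,468,421.0526 / (1 + 0.063)^3 = $1,468,421.0526 / 1.201157 = $1,222,505.46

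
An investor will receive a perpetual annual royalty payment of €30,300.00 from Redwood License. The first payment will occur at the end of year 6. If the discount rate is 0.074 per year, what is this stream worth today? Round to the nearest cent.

€286542.80

Value at end of year 5: C / r = €30,300.00 / 0.074 = €409,459.4595
Discount to today: PV = €409,459.4595 / (1 + 0.074)^5 = €409,459.4595 / 1.428964 = €286,542.80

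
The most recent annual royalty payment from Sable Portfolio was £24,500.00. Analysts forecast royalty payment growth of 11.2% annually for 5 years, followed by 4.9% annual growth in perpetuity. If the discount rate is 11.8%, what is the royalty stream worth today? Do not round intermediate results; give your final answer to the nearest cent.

£483124.75

D_1 = 27244.00000
D_2 = 30295.32800
D_3 = 33688.40474
D_4 = 37461.50607
D_5 = 41657.19475
Terminal value at year 5: TV = D_5×(1+g_2)/(r−g_2) = 43698.39729/0.069 = 633310.10563
P_0 = D_1/(1+r)^1 + D_2/(1+r)^2 + D_3/(1+r)^3 + D_4/(1+r)^4 + D_5/(1+r)^5 + TV/(1+r)^5
    = 24368.51521 + 24237.73605 + 24107.65876 + 23978.27955 + 23849.59469 + 362582.96854 = 483124.75280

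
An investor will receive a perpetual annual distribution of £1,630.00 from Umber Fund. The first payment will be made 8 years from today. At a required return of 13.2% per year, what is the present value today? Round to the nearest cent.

£5184.28

Value at end of year 7: C / r = £1,630.00 / 0.132 = £12,348.4848
Discount to today: PV = £12,348.4848 / (1 + 0.132)^7 = £12,348.4848 / 2.381908 = £5,184.28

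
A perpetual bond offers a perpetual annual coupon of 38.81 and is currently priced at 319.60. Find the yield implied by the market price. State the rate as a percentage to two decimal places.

12.14%

P = C/r ⇒ r = C/P = 38.81/319.60 = 0.121433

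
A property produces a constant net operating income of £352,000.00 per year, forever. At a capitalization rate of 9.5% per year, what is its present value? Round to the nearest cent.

Level perpetuity: PV = C / r = £352,000.00 / 0.095 = £3,705,263.16

£3705263.16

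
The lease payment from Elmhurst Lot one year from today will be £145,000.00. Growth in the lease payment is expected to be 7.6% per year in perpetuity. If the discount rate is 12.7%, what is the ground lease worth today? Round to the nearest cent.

£2843137.25

Growing perpetuity: P = D₁ / (r − g) = £145,000.0000 / (0.127 − 0.076) = £2,843,137.25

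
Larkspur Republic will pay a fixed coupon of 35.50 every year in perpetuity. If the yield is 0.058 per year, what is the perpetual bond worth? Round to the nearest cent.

Level perpetuity: PV = C / r = 35.50 / 0.058 = 612.07

612.07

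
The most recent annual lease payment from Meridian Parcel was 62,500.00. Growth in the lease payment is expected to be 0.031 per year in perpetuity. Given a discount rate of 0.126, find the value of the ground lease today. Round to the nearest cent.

678289.47

D₁ = D₀ × (1 + g) = 62,500.00 × 1.031 = 64,437.5000
Growing perpetuity: P = D₁ / (r − g) = 64,437.5000 / (0.126 − 0.031) = 678,289.47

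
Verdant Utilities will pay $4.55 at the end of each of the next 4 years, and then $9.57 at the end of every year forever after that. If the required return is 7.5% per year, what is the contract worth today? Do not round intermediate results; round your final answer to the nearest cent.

PV of 4-year annuity: $4.55 × [1 − (1+0.075)^−4] / 0.075 = 15.23943
Perpetuity value at year 4: $9.57 / 0.075 = 127.60000
PV of perpetuity: 127.60000 / (1+0.075)^4 = 95.54695
Total PV = 15.23943 + 95.54695 = 110.78638

$110.79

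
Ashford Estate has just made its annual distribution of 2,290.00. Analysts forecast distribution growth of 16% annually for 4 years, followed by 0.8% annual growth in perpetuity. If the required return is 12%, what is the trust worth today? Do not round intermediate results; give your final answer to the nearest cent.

D_1 = 2656.40000
D_2 = 3081.42400
D_3 = 3574.45184
D_4 = 4146.36413
Terminal value at year 4: TV = D_4×(1+g_2)/(r−g_2) = 4179.53505/0.112 = 37317.27721
P_0 = D_1/(1+r)^1 + D_2/(1+r)^2 + D_3/(1+r)^3 + D_4/(1+r)^4 + TV/(1+r)^4
    = 2371.78571 + 2456.49235 + 2544.22422 + 2635.08937 + 23715.80430 = 33723.39595

33723.40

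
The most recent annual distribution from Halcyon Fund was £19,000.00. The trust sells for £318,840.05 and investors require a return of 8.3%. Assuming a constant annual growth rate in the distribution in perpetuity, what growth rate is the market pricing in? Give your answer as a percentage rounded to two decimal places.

2.21%

P = D₀(1+g)/(r−g) ⇒ P(r−g) = D₀(1+g) ⇒ g(P+D₀) = P·r − D₀
g = (P·r − D₀)/(P + D₀) = (£318,840.05×0.083 − £19,000.00) / (£318,840.05 + £19,000.00) = 0.022092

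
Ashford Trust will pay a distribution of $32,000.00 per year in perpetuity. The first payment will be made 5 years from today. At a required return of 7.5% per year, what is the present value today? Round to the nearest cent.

$319488.23

Value at end of year 4: C / r = $32,000.00 / 0.075 = $426,666.6667
Discount to today: PV = $426,666.6667 / (1 + 0.075)^4 = $426,666.6667 / 1.335469 = $319,488.23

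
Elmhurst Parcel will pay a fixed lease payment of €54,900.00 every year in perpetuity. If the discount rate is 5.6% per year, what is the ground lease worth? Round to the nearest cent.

€980357.14

Level perpetuity: PV = C / r = €54,900.00 / 0.056 = €980,357.14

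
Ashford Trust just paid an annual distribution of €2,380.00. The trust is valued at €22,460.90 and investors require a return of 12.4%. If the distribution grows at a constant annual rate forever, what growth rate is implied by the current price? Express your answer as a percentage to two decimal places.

P = D₀(1+g)/(r−g) ⇒ P(r−g) = D₀(1+g) ⇒ g(P+D₀) = P·r − D₀
g = (P·r − D₀)/(P + D₀) = (€22,460.90×0.124 − €2,380.00) / (€22,460.90 + €2,380.00) = 0.016310

1.63%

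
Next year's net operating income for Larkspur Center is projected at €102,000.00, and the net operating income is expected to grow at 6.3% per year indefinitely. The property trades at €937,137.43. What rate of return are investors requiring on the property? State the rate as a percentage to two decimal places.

P = D₁/(r − g) ⇒ r = D₁/P + g = €102,000.0000/€937,137.43 + 0.063 = 0.108842 + 0.063 = 0.171842

17.18%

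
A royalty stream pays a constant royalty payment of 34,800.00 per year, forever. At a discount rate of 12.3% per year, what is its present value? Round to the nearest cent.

Level perpetuity: PV = C / r = 34,800.00 / 0.123 = 282,926.83

282926.83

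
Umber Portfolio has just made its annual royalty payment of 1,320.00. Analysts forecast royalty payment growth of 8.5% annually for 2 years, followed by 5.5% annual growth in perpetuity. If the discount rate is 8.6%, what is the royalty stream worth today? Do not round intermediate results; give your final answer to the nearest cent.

D_1 = 1432.20000
D_2 = 1553.93700
Terminal value at year 2: TV = D_2×(1+g_2)/(r−g_2) = 1639.40353/0.031 = 52883.98500
P_0 = D_1/(1+r)^1 + D_2/(1+r)^2 + TV/(1+r)^2
    = 1318.78453 + 1317.57018 + 44839.88838 = 47476.24309

47476.24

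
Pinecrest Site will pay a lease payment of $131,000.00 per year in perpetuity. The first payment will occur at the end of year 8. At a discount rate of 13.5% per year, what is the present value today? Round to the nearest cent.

Value at end of year 7: C / r = $131,000.00 / 0.135 = $970,370.3704
Discount to today: PV = $970,370.3704 / (1 + 0.135)^7 = $970,370.3704 / 2.426448 = $399,913.90

$399913.90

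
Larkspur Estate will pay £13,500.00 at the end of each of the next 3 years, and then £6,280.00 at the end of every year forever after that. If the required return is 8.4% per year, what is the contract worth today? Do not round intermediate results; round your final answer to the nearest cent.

PV of 3-year annuity: £13,500.00 × [1 − (1+0.084)^−3] / 0.084 = 34541.22573
Perpetuity value at year 3: £6,280.00 / 0.084 = 74761.90476
PV of perpetuity: 74761.90476 / (1+0.084)^3 = 58693.83828
Total PV = 34541.22573 + 58693.83828 = 93235.06400

£93235.06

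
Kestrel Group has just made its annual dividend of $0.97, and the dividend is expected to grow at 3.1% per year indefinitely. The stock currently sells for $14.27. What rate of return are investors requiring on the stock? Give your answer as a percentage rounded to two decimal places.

D₁ = $0.97 × 1.031 = $1.0001
P = D₁/(r − g) ⇒ r = D₁/P + g = $1.0001/$14.27 + 0.031 = 0.070082 + 0.031 = 0.101082

10.11%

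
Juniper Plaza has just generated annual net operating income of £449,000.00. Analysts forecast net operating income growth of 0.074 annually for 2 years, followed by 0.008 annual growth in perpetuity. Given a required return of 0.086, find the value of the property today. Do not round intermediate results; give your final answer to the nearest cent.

D_1 = 482226.00000
D_2 = 517910.72400
Terminal value at year 2: TV = D_2×(1+g_2)/(r−g_2) = 522054.00979/0.078 = 6693000.12554
P_0 = D_1/(1+r)^1 + D_2/(1+r)^2 + TV/(1+r)^2
    = 444038.67403 + 439132.16935 + 5674938.80388 = 6558109.64726

£6558109.65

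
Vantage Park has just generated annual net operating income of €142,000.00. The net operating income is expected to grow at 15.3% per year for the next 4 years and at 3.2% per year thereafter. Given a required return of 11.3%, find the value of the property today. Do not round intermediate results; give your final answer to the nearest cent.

D_1 = 163726.00000
D_2 = 188776.07800
D_3 = 217658.81793
D_4 = 250960.61708
Terminal value at year 4: TV = D_4×(1+g_2)/(r−g_2) = 258991.35682/0.081 = 3197424.15833
P_0 = D_1/(1+r)^1 + D_2/(1+r)^2 + D_3/(1+r)^3 + D_4/(1+r)^4 + TV/(1+r)^4
    = 147103.32435 + 152390.05658 + 157866.78817 + 163540.34750 + 2083625.16811 = 2704525.68471

€2704525.68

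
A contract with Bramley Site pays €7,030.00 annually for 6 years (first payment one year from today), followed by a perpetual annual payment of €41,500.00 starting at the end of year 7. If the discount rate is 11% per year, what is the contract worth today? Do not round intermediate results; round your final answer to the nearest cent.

PV of 6-year annuity: €7,030.00 × [1 − (1+0.11)^−6] / 0.11 = 29740.68111
Perpetuity value at year 6: €41,500.00 / 0.11 = 377272.72727
PV of perpetuity: 377272.72727 / (1+0.11)^6 = 201705.40634
Total PV = 29740.68111 + 201705.40634 = 231446.08745

€231446.09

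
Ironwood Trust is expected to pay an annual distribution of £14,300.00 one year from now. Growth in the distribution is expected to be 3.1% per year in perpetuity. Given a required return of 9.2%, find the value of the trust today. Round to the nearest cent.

Growing perpetuity: P = D₁ / (r − g) = £14,300.0000 / (0.092 − 0.031) = £234,426.23

£234426.23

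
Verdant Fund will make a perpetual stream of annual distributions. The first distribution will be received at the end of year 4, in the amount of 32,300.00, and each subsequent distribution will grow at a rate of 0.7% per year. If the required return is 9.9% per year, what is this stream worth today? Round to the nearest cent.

264497.53

Value at end of year 3: C₁ / (r − g) = 32,300.00 / (0.099 − 0.007) = 351,086.9565
Discount to today: PV = 351,086.9565 / (1 + 0.099)^3 = 351,086.9565 / 1.327373 = 264,497.53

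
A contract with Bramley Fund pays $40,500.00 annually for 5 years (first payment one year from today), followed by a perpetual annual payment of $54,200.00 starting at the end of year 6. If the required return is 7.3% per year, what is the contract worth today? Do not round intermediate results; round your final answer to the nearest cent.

$686741.39

PV of 5-year annuity: $40,500.00 × [1 − (1+0.073)^−5] / 0.073 = 164732.60135
Perpetuity value at year 5: $54,200.00 / 0.073 = 742465.75342
PV of perpetuity: 742465.75342 / (1+0.073)^5 = 522008.79063
Total PV = 164732.60135 + 522008.79063 = 686741.39198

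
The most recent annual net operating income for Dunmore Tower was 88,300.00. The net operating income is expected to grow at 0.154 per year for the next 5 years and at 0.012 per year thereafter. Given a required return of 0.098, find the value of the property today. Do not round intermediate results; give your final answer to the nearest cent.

D_1 = 101898.20000
D_2 = 117590.52280
D_3 = 135699.46331
D_4 = 156597.18066
D_5 = 180713.14648
Terminal value at year 5: TV = D_5×(1+g_2)/(r−g_2) = 182881.70424/0.086 = 2126531.44466
P_0 = D_1/(1+r)^1 + D_2/(1+r)^2 + D_3/(1+r)^3 + D_4/(1+r)^4 + D_5/(1+r)^5 + TV/(1+r)^5
    = 92803.46084 + 97536.60638 + 102511.15097 + 107739.40639 + 113234.31236 + 1332478.18736 = 1846303.12431

1846303.12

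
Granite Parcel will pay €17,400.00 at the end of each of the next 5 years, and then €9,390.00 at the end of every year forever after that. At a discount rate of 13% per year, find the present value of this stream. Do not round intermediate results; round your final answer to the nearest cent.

PV of 5-year annuity: €17,400.00 × [1 − (1+0.13)^−5] / 0.13 = 61199.82395
Perpetuity value at year 5: €9,390.00 / 0.13 = 72230.76923
PV of perpetuity: 72230.76923 / (1+0.13)^5 = 39203.96768
Total PV = 61199.82395 + 39203.96768 = 100403.79164

€100403.79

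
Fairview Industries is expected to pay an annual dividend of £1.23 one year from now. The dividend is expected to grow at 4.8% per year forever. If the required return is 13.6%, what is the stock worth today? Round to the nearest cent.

£13.98

Growing perpetuity: P = D₁ / (r − g) = £1.2300 / (0.136 − 0.048) = £13.98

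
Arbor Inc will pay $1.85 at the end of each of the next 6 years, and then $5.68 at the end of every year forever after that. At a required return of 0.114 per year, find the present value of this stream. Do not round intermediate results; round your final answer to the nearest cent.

$33.81

PV of 6-year annuity: $1.85 × [1 − (1+0.114)^−6] / 0.114 = 7.73713
Perpetuity value at year 6: $5.68 / 0.114 = 49.82456
PV of perpetuity: 49.82456 / (1+0.114)^6 = 26.06948
Total PV = 7.73713 + 26.06948 = 33.80661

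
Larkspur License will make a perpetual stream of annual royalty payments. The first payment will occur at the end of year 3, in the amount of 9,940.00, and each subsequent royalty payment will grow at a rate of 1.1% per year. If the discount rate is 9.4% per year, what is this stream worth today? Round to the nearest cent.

Value at end of year 2: C₁ / (r − g) = 9,940.00 / (0.094 − 0.011) = 119,759.0361
Discount to today: PV = 119,759.0361 / (1 + 0.094)^2 = 119,759.0361 / 1.196836 = 100,063.03

100063.03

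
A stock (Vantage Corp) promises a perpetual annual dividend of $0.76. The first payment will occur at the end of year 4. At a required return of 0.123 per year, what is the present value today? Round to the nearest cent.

Value at end of year 3: C / r = $0.76 / 0.123 = $6.1789
Discount to today: PV = $6.1789 / (1 + 0.123)^3 = $6.1789 / 1.416248 = $4.36

$4.36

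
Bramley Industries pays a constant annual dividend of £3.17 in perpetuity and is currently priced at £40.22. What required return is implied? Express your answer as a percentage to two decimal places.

P = C/r ⇒ r = C/P = £3.17/£40.22 = 0.078817

7.88%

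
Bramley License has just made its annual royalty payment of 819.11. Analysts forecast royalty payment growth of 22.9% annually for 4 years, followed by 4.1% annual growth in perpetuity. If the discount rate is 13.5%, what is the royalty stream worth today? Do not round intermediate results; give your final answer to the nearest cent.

16484.02

D_1 = 1006.68619
D_2 = 1237.21733
D_3 = 1520.54010
D_4 = 1868.74378
Terminal value at year 4: TV = D_4×(1+g_2)/(r−g_2) = 1945.36227/0.094 = 20695.34332
P_0 = D_1/(1+r)^1 + D_2/(1+r)^2 + D_3/(1+r)^3 + D_4/(1+r)^4 + TV/(1+r)^4
    = 886.94819 + 960.40469 + 1039.94481 + 1126.07240 + 12470.65284 = 16484.02292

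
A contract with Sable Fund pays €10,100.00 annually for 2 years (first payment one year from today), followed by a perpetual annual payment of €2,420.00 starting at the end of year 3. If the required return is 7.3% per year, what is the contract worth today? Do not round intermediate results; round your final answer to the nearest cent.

PV of 2-year annuity: €10,100.00 × [1 − (1+0.073)^−2] / 0.073 = 18185.33191
Perpetuity value at year 2: €2,420.00 / 0.073 = 33150.68493
PV of perpetuity: 33150.68493 / (1+0.073)^2 = 28793.40739
Total PV = 18185.33191 + 28793.40739 = 46978.73929

€46978.74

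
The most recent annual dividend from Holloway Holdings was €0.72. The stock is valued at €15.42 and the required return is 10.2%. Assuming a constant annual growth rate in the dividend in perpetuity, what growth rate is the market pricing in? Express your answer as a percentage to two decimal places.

P = D₀(1+g)/(r−g) ⇒ P(r−g) = D₀(1+g) ⇒ g(P+D₀) = P·r − D₀
g = (P·r − D₀)/(P + D₀) = (€15.42×0.102 − €0.72) / (€15.42 + €0.72) = 0.052840

5.28%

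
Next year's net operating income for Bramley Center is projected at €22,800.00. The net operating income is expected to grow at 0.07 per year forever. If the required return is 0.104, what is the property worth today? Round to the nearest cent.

€670588.24

Growing perpetuity: P = D₁ / (r − g) = €22,800.0000 / (0.104 − 0.07) = €670,588.24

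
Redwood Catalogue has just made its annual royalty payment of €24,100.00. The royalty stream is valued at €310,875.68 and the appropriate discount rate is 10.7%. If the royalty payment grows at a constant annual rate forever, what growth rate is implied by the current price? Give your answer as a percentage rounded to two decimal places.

2.74%

P = D₀(1+g)/(r−g) ⇒ P(r−g) = D₀(1+g) ⇒ g(P+D₀) = P·r − D₀
g = (P·r − D₀)/(P + D₀) = (€310,875.68×0.107 − €24,100.00) / (€310,875.68 + €24,100.00) = 0.027356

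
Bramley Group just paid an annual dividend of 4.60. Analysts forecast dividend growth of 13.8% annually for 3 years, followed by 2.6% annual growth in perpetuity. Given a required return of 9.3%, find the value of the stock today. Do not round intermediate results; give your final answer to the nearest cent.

94.47

D_1 = 5.23480
D_2 = 5.95720
D_3 = 6.77930
Terminal value at year 3: TV = D_3×(1+g_2)/(r−g_2) = 6.95556/0.067 = 103.81430
P_0 = D_1/(1+r)^1 + D_2/(1+r)^2 + D_3/(1+r)^3 + TV/(1+r)^3
    = 4.78939 + 4.98657 + 5.19187 + 79.50541 = 94.47324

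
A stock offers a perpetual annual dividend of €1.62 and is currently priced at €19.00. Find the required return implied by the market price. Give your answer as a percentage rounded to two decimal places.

P = C/r ⇒ r = C/P = €1.62/€19.00 = 0.085263

8.53%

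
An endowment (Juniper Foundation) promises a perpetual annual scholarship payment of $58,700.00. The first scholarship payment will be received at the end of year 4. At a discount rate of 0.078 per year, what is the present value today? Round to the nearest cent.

$600740.92

Value at end of year 3: C / r = $58,700.00 / 0.078 = $752,564.1026
Discount to today: PV = $752,564.1026 / (1 + 0.078)^3 = $752,564.1026 / 1.252727 = $600,740.92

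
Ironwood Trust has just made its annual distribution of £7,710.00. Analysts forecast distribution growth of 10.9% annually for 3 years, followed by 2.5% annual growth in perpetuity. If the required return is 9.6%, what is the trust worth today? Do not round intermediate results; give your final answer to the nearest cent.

£138997.28

D_1 = 8550.39000
D_2 = 9482.38251
D_3 = 10515.96220
Terminal value at year 3: TV = D_3×(1+g_2)/(r−g_2) = 10778.86126/0.071 = 151814.94731
P_0 = D_1/(1+r)^1 + D_2/(1+r)^2 + D_3/(1+r)^3 + TV/(1+r)^3
    = 7801.45073 + 7893.98619 + 7987.61923 + 115314.22133 = 138997.27748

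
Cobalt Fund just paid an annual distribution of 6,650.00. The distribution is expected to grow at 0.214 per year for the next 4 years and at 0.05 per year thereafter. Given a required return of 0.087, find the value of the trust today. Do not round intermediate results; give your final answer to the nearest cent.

D_1 = 8073.10000
D_2 = 9800.74340
D_3 = 11898.10249
D_4 = 14444.29642
Terminal value at year 4: TV = D_4×(1+g_2)/(r−g_2) = 15166.51124/0.037 = 409905.70921
P_0 = D_1/(1+r)^1 + D_2/(1+r)^2 + D_3/(1+r)^3 + D_4/(1+r)^4 + TV/(1+r)^4
    = 7426.95492 + 8294.68563 + 9263.79793 + 10346.13679 + 293606.58447 = 328938.15974

328938.16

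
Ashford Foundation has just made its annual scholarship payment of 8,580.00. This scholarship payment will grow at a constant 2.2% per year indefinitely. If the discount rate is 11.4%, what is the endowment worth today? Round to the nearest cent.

95312.61

D₁ = D₀ × (1 + g) = 8,580.00 × 1.022 = 8,768.7600
Growing perpetuity: P = D₁ / (r − g) = 8,768.7600 / (0.114 − 0.022) = 95,312.61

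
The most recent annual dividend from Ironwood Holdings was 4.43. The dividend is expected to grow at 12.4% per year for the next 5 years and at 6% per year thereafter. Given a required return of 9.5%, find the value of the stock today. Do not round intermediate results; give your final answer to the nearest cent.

D_1 = 4.97932
D_2 = 5.59676
D_3 = 6.29075
D_4 = 7.07081
D_5 = 7.94759
Terminal value at year 5: TV = D_5×(1+g_2)/(r−g_2) = 8.42444/0.035 = 240.69834
P_0 = D_1/(1+r)^1 + D_2/(1+r)^2 + D_3/(1+r)^3 + D_4/(1+r)^4 + D_5/(1+r)^5 + TV/(1+r)^5
    = 4.54732 + 4.66776 + 4.79138 + 4.91827 + 5.04853 + 152.89825 = 176.87150

176.87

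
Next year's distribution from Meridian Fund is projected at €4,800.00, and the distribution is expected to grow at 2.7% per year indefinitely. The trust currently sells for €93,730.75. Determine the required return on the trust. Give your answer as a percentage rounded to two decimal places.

7.82%

P = D₁/(r − g) ⇒ r = D₁/P + g = €4,800.0000/€93,730.75 + 0.027 = 0.051211 + 0.027 = 0.078211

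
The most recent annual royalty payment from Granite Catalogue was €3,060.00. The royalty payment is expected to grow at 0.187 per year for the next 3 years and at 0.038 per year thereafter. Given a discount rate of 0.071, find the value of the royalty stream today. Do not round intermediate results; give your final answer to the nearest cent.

D_1 = 3632.22000
D_2 = 4311.44514
D_3 = 5117.68538
Terminal value at year 3: TV = D_3×(1+g_2)/(r−g_2) = 5312.15743/0.033 = 160974.46744
P_0 = D_1/(1+r)^1 + D_2/(1+r)^2 + D_3/(1+r)^3 + TV/(1+r)^3
    = 3391.42857 + 3758.75417 + 4165.86480 + 131035.38362 = 142351.43116

€142351.43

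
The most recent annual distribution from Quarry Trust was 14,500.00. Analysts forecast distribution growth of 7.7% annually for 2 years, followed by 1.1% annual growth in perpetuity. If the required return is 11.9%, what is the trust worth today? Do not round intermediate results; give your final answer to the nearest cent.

153125.74

D_1 = 15616.50000
D_2 = 16818.97050
Terminal value at year 2: TV = D_2×(1+g_2)/(r−g_2) = 17003.97918/0.108 = 157444.25163
P_0 = D_1/(1+r)^1 + D_2/(1+r)^2 + TV/(1+r)^2
    = 13955.76408 + 13431.95524 + 125738.02540 = 153125.74471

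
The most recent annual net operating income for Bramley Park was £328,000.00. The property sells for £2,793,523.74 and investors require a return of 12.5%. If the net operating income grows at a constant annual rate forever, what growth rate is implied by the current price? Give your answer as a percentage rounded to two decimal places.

P = D₀(1+g)/(r−g) ⇒ P(r−g) = D₀(1+g) ⇒ g(P+D₀) = P·r − D₀
g = (P·r − D₀)/(P + D₀) = (£2,793,523.74×0.125 − £328,000.00) / (£2,793,523.74 + £328,000.00) = 0.006789

0.68%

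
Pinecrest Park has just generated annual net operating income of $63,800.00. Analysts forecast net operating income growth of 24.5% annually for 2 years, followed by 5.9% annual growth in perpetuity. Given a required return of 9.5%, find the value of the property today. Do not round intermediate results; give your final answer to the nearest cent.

$2581205.25

D_1 = 79431.00000
D_2 = 98891.59500
Terminal value at year 2: TV = D_2×(1+g_2)/(r−g_2) = 104726.19911/0.036 = 2909061.08625
P_0 = D_1/(1+r)^1 + D_2/(1+r)^2 + TV/(1+r)^2
    = 72539.72603 + 82476.67480 + 2426188.85032 = 2581205.25114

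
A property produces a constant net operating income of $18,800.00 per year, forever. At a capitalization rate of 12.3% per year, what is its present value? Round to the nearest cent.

$152845.53

Level perpetuity: PV = C / r = $18,800.00 / 0.123 = $152,845.53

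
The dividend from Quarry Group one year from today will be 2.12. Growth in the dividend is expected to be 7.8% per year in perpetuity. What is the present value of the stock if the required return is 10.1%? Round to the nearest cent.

Growing perpetuity: P = D₁ / (r − g) = 2.1200 / (0.101 − 0.078) = 92.17

92.17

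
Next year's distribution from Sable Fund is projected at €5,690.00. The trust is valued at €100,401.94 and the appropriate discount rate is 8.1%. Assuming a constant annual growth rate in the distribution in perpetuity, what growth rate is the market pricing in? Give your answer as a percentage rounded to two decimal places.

2.43%

P = D₁/(r−g) ⇒ g = r − D₁/P = 0.081 − €5,690.00/€100,401.94 = 0.024328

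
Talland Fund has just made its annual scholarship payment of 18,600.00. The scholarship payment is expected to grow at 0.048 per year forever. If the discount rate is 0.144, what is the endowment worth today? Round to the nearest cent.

D₁ = D₀ × (1 + g) = 18,600.00 × 1.048 = 19,492.8000
Growing perpetuity: P = D₁ / (r − g) = 19,492.8000 / (0.144 − 0.048) = 203,050.00

203050.00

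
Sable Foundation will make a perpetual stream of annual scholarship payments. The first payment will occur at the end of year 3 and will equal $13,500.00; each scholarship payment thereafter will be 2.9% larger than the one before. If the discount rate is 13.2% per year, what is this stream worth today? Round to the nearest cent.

Value at end of year 2: C₁ / (r − g) = $13,500.00 / (0.132 − 0.029) = $131,067.9612
Discount to today: PV = $131,067.9612 / (1 + 0.132)^2 = $131,067.9612 / 1.281424 = $102,283.05

$102283.05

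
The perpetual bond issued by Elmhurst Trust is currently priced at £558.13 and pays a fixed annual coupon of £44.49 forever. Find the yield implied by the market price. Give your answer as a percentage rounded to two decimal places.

P = C/r ⇒ r = C/P = £44.49/£558.13 = 0.079713

7.97%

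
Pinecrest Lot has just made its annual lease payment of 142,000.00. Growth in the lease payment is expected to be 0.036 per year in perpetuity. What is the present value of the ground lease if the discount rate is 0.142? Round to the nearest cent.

1387849.06

D₁ = D₀ × (1 + g) = 142,000.00 × 1.036 = 147,112.0000
Growing perpetuity: P = D₁ / (r − g) = 147,112.0000 / (0.142 − 0.036) = 1,387,849.06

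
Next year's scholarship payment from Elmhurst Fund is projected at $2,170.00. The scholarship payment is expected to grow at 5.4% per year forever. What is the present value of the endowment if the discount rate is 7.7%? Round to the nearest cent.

$94347.83

Growing perpetuity: P = D₁ / (r − g) = $2,170.0000 / (0.077 − 0.054) = $94,347.83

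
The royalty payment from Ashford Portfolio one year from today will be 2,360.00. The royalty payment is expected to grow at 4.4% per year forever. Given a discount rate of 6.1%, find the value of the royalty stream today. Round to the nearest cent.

138823.53

Growing perpetuity: P = D₁ / (r − g) = 2,360.0000 / (0.061 − 0.044) = 138,823.53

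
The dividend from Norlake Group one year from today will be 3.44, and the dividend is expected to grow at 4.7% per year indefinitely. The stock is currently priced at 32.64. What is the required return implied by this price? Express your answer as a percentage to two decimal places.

15.24%

P = D₁/(r − g) ⇒ r = D₁/P + g = 3.4400/32.64 + 0.047 = 0.105392 + 0.047 = 0.152392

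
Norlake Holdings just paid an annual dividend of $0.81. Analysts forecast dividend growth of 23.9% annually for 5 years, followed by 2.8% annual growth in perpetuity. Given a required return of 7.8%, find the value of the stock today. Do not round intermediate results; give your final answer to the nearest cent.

D_1 = 1.00359
D_2 = 1.24345
D_3 = 1.54063
D_4 = 1.90884
D_5 = 2.36506
Terminal value at year 5: TV = D_5×(1+g_2)/(r−g_2) = 2.43128/0.05 = 48.62557
P_0 = D_1/(1+r)^1 + D_2/(1+r)^2 + D_3/(1+r)^3 + D_4/(1+r)^4 + D_5/(1+r)^5 + TV/(1+r)^5
    = 0.93097 + 1.07002 + 1.22982 + 1.41350 + 1.62460 + 33.40188 = 39.67079

$39.67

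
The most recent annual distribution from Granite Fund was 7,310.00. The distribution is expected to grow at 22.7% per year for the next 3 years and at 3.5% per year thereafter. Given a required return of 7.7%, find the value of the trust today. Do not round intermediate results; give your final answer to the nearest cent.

295001.53

D_1 = 8969.37000
D_2 = 11005.41699
D_3 = 13503.64665
Terminal value at year 3: TV = D_3×(1+g_2)/(r−g_2) = 13976.27428/0.042 = 332768.43522
P_0 = D_1/(1+r)^1 + D_2/(1+r)^2 + D_3/(1+r)^3 + TV/(1+r)^3
    = 8328.10585 + 9488.00917 + 10809.45892 + 266375.95187 = 295001.52581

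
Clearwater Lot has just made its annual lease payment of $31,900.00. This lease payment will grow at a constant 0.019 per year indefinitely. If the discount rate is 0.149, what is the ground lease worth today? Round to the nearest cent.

D₁ = D₀ × (1 + g) = $31,900.00 × 1.019 = $32,506.1000
Growing perpetuity: P = D₁ / (r − g) = $32,506.1000 / (0.149 − 0.019) = $250,046.92

$250046.92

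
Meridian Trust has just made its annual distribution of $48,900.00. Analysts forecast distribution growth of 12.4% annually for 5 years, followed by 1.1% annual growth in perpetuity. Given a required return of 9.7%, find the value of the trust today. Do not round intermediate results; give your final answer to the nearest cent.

D_1 = 54963.60000
D_2 = 61779.08640
D_3 = 69439.69311
D_4 = 78050.21506
D_5 = 87728.44173
Terminal value at year 5: TV = D_5×(1+g_2)/(r−g_2) = 88693.45459/0.086 = 1031319.23937
P_0 = D_1/(1+r)^1 + D_2/(1+r)^2 + D_3/(1+r)^3 + D_4/(1+r)^4 + D_5/(1+r)^5 + TV/(1+r)^5
    = 50103.55515 + 51336.73290 + 52600.26233 + 53894.89048 + 55221.38277 + 649172.30215 = 912329.12578

$912329.13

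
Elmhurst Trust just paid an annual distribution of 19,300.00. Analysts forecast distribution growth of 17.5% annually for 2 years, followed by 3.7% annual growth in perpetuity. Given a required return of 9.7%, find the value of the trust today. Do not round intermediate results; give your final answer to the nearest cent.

D_1 = 22677.50000
D_2 = 26646.06250
Terminal value at year 2: TV = D_2×(1+g_2)/(r−g_2) = 27631.96681/0.06 = 460532.78021
P_0 = D_1/(1+r)^1 + D_2/(1+r)^2 + TV/(1+r)^2
    = 20672.28806 + 22142.14993 + 382690.15788 = 425504.59587

425504.60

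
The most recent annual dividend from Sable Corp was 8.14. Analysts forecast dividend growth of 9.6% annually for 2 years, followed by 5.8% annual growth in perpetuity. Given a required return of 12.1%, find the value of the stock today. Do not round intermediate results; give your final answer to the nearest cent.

D_1 = 8.92144
D_2 = 9.77790
Terminal value at year 2: TV = D_2×(1+g_2)/(r−g_2) = 10.34502/0.063 = 164.20661
P_0 = D_1/(1+r)^1 + D_2/(1+r)^2 + TV/(1+r)^2
    = 7.95847 + 7.78098 + 130.67106 = 146.41050

146.41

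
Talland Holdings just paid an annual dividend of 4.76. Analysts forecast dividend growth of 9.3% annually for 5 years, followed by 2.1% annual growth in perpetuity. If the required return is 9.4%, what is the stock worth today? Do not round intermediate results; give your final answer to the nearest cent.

D_1 = 5.20268
D_2 = 5.68653
D_3 = 6.21538
D_4 = 6.79341
D_5 = 7.42519
Terminal value at year 5: TV = D_5×(1+g_2)/(r−g_2) = 7.58112/0.073 = 103.85099
P_0 = D_1/(1+r)^1 + D_2/(1+r)^2 + D_3/(1+r)^3 + D_4/(1+r)^4 + D_5/(1+r)^5 + TV/(1+r)^5
    = 4.75565 + 4.75130 + 4.74696 + 4.74262 + 4.73828 + 66.27108 = 90.00589

90.01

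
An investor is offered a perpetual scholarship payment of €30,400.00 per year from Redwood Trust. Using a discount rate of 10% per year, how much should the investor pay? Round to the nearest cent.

Level perpetuity: PV = C / r = €30,400.00 / 0.1 = €304,000.00

€304000.00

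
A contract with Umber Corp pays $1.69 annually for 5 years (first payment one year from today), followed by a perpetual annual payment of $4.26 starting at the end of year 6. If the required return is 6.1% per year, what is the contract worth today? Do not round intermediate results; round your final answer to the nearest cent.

PV of 5-year annuity: $1.69 × [1 − (1+0.061)^−5] / 0.061 = 7.09957
Perpetuity value at year 5: $4.26 / 0.061 = 69.83607
PV of perpetuity: 69.83607 / (1+0.061)^5 = 51.94011
Total PV = 7.09957 + 51.94011 = 59.03968

$59.04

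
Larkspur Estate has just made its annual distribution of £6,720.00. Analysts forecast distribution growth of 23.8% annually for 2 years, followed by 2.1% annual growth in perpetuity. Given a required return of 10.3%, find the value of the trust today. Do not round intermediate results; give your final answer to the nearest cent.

D_1 = 8319.36000
D_2 = 10299.36768
Terminal value at year 2: TV = D_2×(1+g_2)/(r−g_2) = 10515.65440/0.082 = 128239.68782
P_0 = D_1/(1+r)^1 + D_2/(1+r)^2 + TV/(1+r)^2
    = 7542.48413 + 8465.63496 + 105407.47917 = 121415.59826

£121415.60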